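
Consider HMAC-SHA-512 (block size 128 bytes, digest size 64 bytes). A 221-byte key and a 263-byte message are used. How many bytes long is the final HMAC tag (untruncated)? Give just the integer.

The tag is one SHA-512 digest: 64 bytes.

64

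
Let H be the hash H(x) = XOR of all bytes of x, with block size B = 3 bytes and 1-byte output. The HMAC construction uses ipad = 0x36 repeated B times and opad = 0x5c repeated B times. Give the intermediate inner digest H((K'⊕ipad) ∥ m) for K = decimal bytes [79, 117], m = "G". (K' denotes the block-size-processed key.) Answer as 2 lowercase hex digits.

Key decimal bytes [79, 117] = 4f 75 is 2 bytes ≤ B = 3; zero-pad to 3 bytes: K' = 4f 75 00.
K' ⊕ ipad = 79 43 36.
Inner input = 79 43 36 ∥ 47.
Inner hash: XOR 79⊕43⊕36⊕47 = 4b.

4b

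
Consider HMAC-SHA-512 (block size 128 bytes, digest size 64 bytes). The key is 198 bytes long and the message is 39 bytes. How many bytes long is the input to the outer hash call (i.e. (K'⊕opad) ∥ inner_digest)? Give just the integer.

192

Key is 198 > 128 bytes, so it is hashed to 64 bytes then zero-padded to 128: |K'| = 128.
Outer input = (K'⊕opad) ∥ H(inner) → 128 + 64 = 192 bytes.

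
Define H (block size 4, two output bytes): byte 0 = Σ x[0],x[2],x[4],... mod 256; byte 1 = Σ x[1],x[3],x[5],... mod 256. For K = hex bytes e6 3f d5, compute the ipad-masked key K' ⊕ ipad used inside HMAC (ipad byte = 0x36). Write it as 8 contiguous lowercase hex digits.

Key hex bytes e6 3f d5 is 3 bytes ≤ B = 4; zero-pad to 4 bytes: K' = e6 3f d5 00.
XOR each byte with 0x36: e6⊕36=d0, 3f⊕36=09, d5⊕36=e3, 00⊕36=36.

d009e336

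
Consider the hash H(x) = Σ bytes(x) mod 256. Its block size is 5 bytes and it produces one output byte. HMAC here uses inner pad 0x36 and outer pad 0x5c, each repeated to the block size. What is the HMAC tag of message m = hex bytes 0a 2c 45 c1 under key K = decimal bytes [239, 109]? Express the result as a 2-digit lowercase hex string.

0a

Key decimal bytes [239, 109] = ef 6d is 2 bytes ≤ B = 5; zero-pad to 5 bytes: K' = ef 6d 00 00 00.
K' ⊕ ipad = d9 5b 36 36 36.  K' ⊕ opad = b3 31 5c 5c 5c.
Inner input = (K'⊕ipad) ∥ m = d9 5b 36 36 36 ∥ 0a 2c 45 c1.
Inner hash: sum = 217+91+54+54+54+10+44+69+193 = 786; mod 256 = 18 → 12.
Outer input = (K'⊕opad) ∥ inner = b3 31 5c 5c 5c ∥ 12.
Outer hash (tag): sum = 179+49+92+92+92+18 = 522; mod 256 = 10 → 0a.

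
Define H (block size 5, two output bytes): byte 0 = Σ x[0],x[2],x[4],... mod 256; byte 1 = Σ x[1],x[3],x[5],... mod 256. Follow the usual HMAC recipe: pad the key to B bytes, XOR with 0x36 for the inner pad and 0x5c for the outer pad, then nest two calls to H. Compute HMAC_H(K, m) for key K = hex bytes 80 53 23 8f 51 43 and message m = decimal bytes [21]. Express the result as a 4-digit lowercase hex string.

be03

Key hex bytes 80 53 23 8f 51 43 is 6 bytes > B = 5, so hash it first: H(key) = f4 25, then zero-pad to 5 bytes: K' = f4 25 00 00 00.
K' ⊕ ipad = c2 13 36 36 36.  K' ⊕ opad = a8 79 5c 5c 5c.
Inner input = (K'⊕ipad) ∥ m = c2 13 36 36 36 ∥ 15.
Inner hash: even-index sum = 302 mod 256 = 46; odd-index sum = 94 mod 256 = 94 → 2e 5e.
Outer input = (K'⊕opad) ∥ inner = a8 79 5c 5c 5c ∥ 2e 5e.
Outer hash (tag): even-index sum = 446 mod 256 = 190; odd-index sum = 259 mod 256 = 3 → be 03.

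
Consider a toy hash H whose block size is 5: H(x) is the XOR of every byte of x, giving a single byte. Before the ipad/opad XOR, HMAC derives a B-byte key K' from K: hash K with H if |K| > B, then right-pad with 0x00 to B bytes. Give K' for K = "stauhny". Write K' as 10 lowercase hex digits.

|K| = 7 > B = 5, so first hash the key.
H(K): XOR 73⊕74⊕61⊕75⊕68⊕6e⊕79 = 6c.
Zero-pad H(K) = 6c to 5 bytes: K' = 6c 00 00 00 00.

6c00000000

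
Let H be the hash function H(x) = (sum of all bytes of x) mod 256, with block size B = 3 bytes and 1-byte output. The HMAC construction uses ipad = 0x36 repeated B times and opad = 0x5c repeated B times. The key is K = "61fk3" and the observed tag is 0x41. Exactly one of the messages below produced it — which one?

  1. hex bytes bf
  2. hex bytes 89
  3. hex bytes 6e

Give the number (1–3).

Key "61fk3" = 36 31 66 6b 33 is 5 bytes > B = 3, so hash it first: H(key) = 6b, then zero-pad to 3 bytes: K' = 6b 00 00.
K' ⊕ ipad = 5d 36 36; K' ⊕ opad = 37 5c 5c.
m1: inner = H(5d 36 36 bf) = 88; tag = H(37 5c 5c 88) = 77
m2: inner = H(5d 36 36 89) = 52; tag = H(37 5c 5c 52) = 41 ← matches
m3: inner = H(5d 36 36 6e) = 37; tag = H(37 5c 5c 37) = 26

2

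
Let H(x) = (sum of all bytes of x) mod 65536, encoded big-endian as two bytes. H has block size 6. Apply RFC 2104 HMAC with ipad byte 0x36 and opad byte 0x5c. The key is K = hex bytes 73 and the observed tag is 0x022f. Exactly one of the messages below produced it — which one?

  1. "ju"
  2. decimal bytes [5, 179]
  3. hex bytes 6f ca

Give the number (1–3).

Key hex bytes 73 is 1 byte ≤ B = 6; zero-pad to 6 bytes: K' = 73 00 00 00 00 00.
K' ⊕ ipad = 45 36 36 36 36 36; K' ⊕ opad = 2f 5c 5c 5c 5c 5c.
m1: inner = H(45 36 36 36 36 36 6a 75) = 02 32; tag = H(2f 5c 5c 5c 5c 5c 02 32) = 022f ← matches
m2: inner = H(45 36 36 36 36 36 05 b3) = 02 0b; tag = H(2f 5c 5c 5c 5c 5c 02 0b) = 0208
m3: inner = H(45 36 36 36 36 36 6f ca) = 02 8c; tag = H(2f 5c 5c 5c 5c 5c 02 8c) = 0289

1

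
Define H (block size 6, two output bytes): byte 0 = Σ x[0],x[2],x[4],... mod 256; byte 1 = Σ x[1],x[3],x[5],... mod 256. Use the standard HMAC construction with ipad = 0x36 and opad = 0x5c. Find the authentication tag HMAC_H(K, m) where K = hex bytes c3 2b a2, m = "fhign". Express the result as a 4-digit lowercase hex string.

Key hex bytes c3 2b a2 is 3 bytes ≤ B = 6; zero-pad to 6 bytes: K' = c3 2b a2 00 00 00.
K' ⊕ ipad = f5 1d 94 36 36 36.  K' ⊕ opad = 9f 77 fe 5c 5c 5c.
Inner input = (K'⊕ipad) ∥ m = f5 1d 94 36 36 36 ∥ 66 68 69 67 6e.
Inner hash: even-index sum = 764 mod 256 = 252; odd-index sum = 344 mod 256 = 88 → fc 58.
Outer input = (K'⊕opad) ∥ inner = 9f 77 fe 5c 5c 5c ∥ fc 58.
Outer hash (tag): even-index sum = 757 mod 256 = 245; odd-index sum = 391 mod 256 = 135 → f5 87.

f587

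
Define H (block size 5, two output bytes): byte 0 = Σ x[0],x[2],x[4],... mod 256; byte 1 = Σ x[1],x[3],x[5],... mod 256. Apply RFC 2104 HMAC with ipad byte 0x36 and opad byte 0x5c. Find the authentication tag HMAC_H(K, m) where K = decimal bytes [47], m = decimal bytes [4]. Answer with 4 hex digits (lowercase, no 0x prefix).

9b3d

Key decimal bytes [47] = 2f is 1 byte ≤ B = 5; zero-pad to 5 bytes: K' = 2f 00 00 00 00.
K' ⊕ ipad = 19 36 36 36 36.  K' ⊕ opad = 73 5c 5c 5c 5c.
Inner input = (K'⊕ipad) ∥ m = 19 36 36 36 36 ∥ 04.
Inner hash: even-index sum = 133 mod 256 = 133; odd-index sum = 112 mod 256 = 112 → 85 70.
Outer input = (K'⊕opad) ∥ inner = 73 5c 5c 5c 5c ∥ 85 70.
Outer hash (tag): even-index sum = 411 mod 256 = 155; odd-index sum = 317 mod 256 = 61 → 9b 3d.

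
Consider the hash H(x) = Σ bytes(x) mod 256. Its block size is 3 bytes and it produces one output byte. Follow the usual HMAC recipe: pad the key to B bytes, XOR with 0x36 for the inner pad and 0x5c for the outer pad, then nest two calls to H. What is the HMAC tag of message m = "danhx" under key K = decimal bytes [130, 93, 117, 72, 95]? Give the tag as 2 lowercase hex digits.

ab

Key decimal bytes [130, 93, 117, 72, 95] = 82 5d 75 48 5f is 5 bytes > B = 3, so hash it first: H(key) = fb, then zero-pad to 3 bytes: K' = fb 00 00.
K' ⊕ ipad = cd 36 36.  K' ⊕ opad = a7 5c 5c.
Inner input = (K'⊕ipad) ∥ m = cd 36 36 ∥ 64 61 6e 68 78.
Inner hash: sum = 205+54+54+100+97+110+104+120 = 844; mod 256 = 76 → 4c.
Outer input = (K'⊕opad) ∥ inner = a7 5c 5c ∥ 4c.
Outer hash (tag): sum = 167+92+92+76 = 427; mod 256 = 171 → ab.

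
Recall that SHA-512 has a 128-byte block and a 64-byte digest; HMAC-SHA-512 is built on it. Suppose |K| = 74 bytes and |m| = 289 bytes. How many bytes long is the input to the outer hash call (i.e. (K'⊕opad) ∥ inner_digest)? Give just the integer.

Key is 74 ≤ 128 bytes, zero-padded: |K'| = 128.
Outer input = (K'⊕opad) ∥ H(inner) → 128 + 64 = 192 bytes.

192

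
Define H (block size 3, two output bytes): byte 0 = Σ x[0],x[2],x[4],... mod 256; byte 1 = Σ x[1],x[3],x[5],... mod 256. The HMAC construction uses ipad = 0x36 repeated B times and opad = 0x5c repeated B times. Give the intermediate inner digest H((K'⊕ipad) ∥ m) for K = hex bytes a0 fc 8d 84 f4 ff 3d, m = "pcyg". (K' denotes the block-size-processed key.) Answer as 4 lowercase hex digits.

Key hex bytes a0 fc 8d 84 f4 ff 3d is 7 bytes > B = 3, so hash it first: H(key) = 5e 7f, then zero-pad to 3 bytes: K' = 5e 7f 00.
K' ⊕ ipad = 68 49 36.
Inner input = 68 49 36 ∥ 70 63 79 67.
Inner hash: even-index sum = 360 mod 256 = 104; odd-index sum = 306 mod 256 = 50 → 68 32.

6832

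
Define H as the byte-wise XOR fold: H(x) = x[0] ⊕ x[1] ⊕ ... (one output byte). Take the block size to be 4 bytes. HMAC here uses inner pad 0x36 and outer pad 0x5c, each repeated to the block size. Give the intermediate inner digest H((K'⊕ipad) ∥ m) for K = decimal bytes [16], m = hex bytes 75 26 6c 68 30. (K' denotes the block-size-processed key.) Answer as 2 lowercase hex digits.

77

Key decimal bytes [16] = 10 is 1 byte ≤ B = 4; zero-pad to 4 bytes: K' = 10 00 00 00.
K' ⊕ ipad = 26 36 36 36.
Inner input = 26 36 36 36 ∥ 75 26 6c 68 30.
Inner hash: XOR 26⊕36⊕36⊕36⊕75⊕26⊕6c⊕68⊕30 = 77.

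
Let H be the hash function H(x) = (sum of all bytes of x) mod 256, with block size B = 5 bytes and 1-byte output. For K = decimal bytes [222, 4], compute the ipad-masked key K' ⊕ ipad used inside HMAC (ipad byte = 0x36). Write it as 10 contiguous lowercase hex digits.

e832363636

Key decimal bytes [222, 4] = de 04 is 2 bytes ≤ B = 5; zero-pad to 5 bytes: K' = de 04 00 00 00.
XOR each byte with 0x36: de⊕36=e8, 04⊕36=32, 00⊕36=36, 00⊕36=36, 00⊕36=36.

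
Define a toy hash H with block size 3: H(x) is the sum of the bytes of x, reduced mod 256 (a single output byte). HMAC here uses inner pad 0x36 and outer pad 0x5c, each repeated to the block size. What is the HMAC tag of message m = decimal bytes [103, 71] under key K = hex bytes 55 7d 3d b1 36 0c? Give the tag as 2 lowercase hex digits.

64

Key hex bytes 55 7d 3d b1 36 0c is 6 bytes > B = 3, so hash it first: H(key) = 02, then zero-pad to 3 bytes: K' = 02 00 00.
K' ⊕ ipad = 34 36 36.  K' ⊕ opad = 5e 5c 5c.
Inner input = (K'⊕ipad) ∥ m = 34 36 36 ∥ 67 47.
Inner hash: sum = 52+54+54+103+71 = 334; mod 256 = 78 → 4e.
Outer input = (K'⊕opad) ∥ inner = 5e 5c 5c ∥ 4e.
Outer hash (tag): sum = 94+92+92+78 = 356; mod 256 = 100 → 64.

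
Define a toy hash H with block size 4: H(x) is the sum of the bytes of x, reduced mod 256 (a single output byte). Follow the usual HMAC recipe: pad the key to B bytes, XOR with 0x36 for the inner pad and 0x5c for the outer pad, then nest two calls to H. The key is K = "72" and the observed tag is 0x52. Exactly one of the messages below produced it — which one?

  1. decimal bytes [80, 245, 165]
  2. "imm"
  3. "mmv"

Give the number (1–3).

Key "72" = 37 32 is 2 bytes ≤ B = 4; zero-pad to 4 bytes: K' = 37 32 00 00.
K' ⊕ ipad = 01 04 36 36; K' ⊕ opad = 6b 6e 5c 5c.
m1: inner = H(01 04 36 36 50 f5 a5) = 5b; tag = H(6b 6e 5c 5c 5b) = ec
m2: inner = H(01 04 36 36 69 6d 6d) = b4; tag = H(6b 6e 5c 5c b4) = 45
m3: inner = H(01 04 36 36 6d 6d 76) = c1; tag = H(6b 6e 5c 5c c1) = 52 ← matches

3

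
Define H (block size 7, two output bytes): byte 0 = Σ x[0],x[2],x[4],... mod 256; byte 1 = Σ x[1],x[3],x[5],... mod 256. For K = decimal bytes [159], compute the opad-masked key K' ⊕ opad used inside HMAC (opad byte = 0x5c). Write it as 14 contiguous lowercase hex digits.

Key decimal bytes [159] = 9f is 1 byte ≤ B = 7; zero-pad to 7 bytes: K' = 9f 00 00 00 00 00 00.
XOR each byte with 0x5c: 9f⊕5c=c3, 00⊕5c=5c, 00⊕5c=5c, 00⊕5c=5c, 00⊕5c=5c, 00⊕5c=5c, 00⊕5c=5c.

c35c5c5c5c5c5c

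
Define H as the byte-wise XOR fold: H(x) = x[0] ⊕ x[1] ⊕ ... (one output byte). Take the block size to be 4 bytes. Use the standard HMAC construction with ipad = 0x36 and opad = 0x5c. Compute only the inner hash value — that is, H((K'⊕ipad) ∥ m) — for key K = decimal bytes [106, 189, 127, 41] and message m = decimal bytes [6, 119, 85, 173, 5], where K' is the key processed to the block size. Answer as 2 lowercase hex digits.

Key decimal bytes [106, 189, 127, 41] = 6a bd 7f 29 is exactly B = 4 bytes: K' = 6a bd 7f 29.
K' ⊕ ipad = 5c 8b 49 1f.
Inner input = 5c 8b 49 1f ∥ 06 77 55 ad 05.
Inner hash: XOR 5c⊕8b⊕49⊕1f⊕06⊕77⊕55⊕ad⊕05 = 0d.

0d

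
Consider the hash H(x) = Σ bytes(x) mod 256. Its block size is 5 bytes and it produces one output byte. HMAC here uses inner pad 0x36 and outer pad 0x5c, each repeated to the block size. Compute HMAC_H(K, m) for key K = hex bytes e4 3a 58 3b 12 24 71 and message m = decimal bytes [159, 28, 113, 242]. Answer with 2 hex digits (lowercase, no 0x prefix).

Key hex bytes e4 3a 58 3b 12 24 71 is 7 bytes > B = 5, so hash it first: H(key) = 58, then zero-pad to 5 bytes: K' = 58 00 00 00 00.
K' ⊕ ipad = 6e 36 36 36 36.  K' ⊕ opad = 04 5c 5c 5c 5c.
Inner input = (K'⊕ipad) ∥ m = 6e 36 36 36 36 ∥ 9f 1c 71 f2.
Inner hash: sum = 110+54+54+54+54+159+28+113+242 = 868; mod 256 = 100 → 64.
Outer input = (K'⊕opad) ∥ inner = 04 5c 5c 5c 5c ∥ 64.
Outer hash (tag): sum = 4+92+92+92+92+100 = 472; mod 256 = 216 → d8.

d8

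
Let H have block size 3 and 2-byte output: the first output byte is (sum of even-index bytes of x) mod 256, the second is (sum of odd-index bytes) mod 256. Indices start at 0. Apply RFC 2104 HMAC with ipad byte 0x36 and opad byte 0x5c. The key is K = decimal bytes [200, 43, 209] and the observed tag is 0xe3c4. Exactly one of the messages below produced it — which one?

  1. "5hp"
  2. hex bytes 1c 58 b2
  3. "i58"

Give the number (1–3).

Key decimal bytes [200, 43, 209] = c8 2b d1 is exactly B = 3 bytes: K' = c8 2b d1.
K' ⊕ ipad = fe 1d e7; K' ⊕ opad = 94 77 8d.
m1: inner = H(fe 1d e7 35 68 70) = 4d c2; tag = H(94 77 8d 4d c2) = e3c4 ← matches
m2: inner = H(fe 1d e7 1c 58 b2) = 3d eb; tag = H(94 77 8d 3d eb) = 0cb4
m3: inner = H(fe 1d e7 69 35 38) = 1a be; tag = H(94 77 8d 1a be) = df91

1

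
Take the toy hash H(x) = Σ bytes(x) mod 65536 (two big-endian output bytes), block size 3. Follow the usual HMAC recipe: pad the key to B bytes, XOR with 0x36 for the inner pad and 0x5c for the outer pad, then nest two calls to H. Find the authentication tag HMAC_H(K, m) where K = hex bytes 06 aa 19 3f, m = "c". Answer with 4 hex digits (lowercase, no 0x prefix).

Key hex bytes 06 aa 19 3f is 4 bytes > B = 3, so hash it first: H(key) = 01 08, then zero-pad to 3 bytes: K' = 01 08 00.
K' ⊕ ipad = 37 3e 36.  K' ⊕ opad = 5d 54 5c.
Inner input = (K'⊕ipad) ∥ m = 37 3e 36 ∥ 63.
Inner hash: sum = 55+62+54+99 = 270 → 01 0e.
Outer input = (K'⊕opad) ∥ inner = 5d 54 5c ∥ 01 0e.
Outer hash (tag): sum = 93+84+92+1+14 = 284 → 01 1c.

011c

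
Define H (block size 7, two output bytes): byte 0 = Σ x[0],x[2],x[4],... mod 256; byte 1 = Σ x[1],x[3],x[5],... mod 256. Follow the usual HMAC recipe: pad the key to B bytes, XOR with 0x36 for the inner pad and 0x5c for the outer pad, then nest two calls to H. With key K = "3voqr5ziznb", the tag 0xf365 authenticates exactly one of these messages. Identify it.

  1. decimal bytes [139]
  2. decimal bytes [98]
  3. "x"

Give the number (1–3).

3

Key "3voqr5ziznb" = 33 76 6f 71 72 35 7a 69 7a 6e 62 is 11 bytes > B = 7, so hash it first: H(key) = 6a f3, then zero-pad to 7 bytes: K' = 6a f3 00 00 00 00 00.
K' ⊕ ipad = 5c c5 36 36 36 36 36; K' ⊕ opad = 36 af 5c 5c 5c 5c 5c.
m1: inner = H(5c c5 36 36 36 36 36 8b) = fe bc; tag = H(36 af 5c 5c 5c 5c 5c fe bc) = 0665
m2: inner = H(5c c5 36 36 36 36 36 62) = fe 93; tag = H(36 af 5c 5c 5c 5c 5c fe 93) = dd65
m3: inner = H(5c c5 36 36 36 36 36 78) = fe a9; tag = H(36 af 5c 5c 5c 5c 5c fe a9) = f365 ← matches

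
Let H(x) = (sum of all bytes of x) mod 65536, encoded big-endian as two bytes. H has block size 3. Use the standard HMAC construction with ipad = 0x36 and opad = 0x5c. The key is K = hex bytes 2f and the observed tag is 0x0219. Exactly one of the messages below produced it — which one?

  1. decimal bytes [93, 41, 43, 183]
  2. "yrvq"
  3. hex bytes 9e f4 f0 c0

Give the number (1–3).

1

Key hex bytes 2f is 1 byte ≤ B = 3; zero-pad to 3 bytes: K' = 2f 00 00.
K' ⊕ ipad = 19 36 36; K' ⊕ opad = 73 5c 5c.
m1: inner = H(19 36 36 5d 29 2b b7) = 01 ed; tag = H(73 5c 5c 01 ed) = 0219 ← matches
m2: inner = H(19 36 36 79 72 76 71) = 02 57; tag = H(73 5c 5c 02 57) = 0184
m3: inner = H(19 36 36 9e f4 f0 c0) = 03 c7; tag = H(73 5c 5c 03 c7) = 01f5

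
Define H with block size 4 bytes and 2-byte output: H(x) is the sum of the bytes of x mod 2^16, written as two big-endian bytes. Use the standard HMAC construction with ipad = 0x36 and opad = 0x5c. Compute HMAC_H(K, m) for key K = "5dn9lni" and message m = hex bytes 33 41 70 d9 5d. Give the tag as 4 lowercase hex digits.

0267

Key "5dn9lni" = 35 64 6e 39 6c 6e 69 is 7 bytes > B = 4, so hash it first: H(key) = 02 83, then zero-pad to 4 bytes: K' = 02 83 00 00.
K' ⊕ ipad = 34 b5 36 36.  K' ⊕ opad = 5e df 5c 5c.
Inner input = (K'⊕ipad) ∥ m = 34 b5 36 36 ∥ 33 41 70 d9 5d.
Inner hash: sum = 52+181+54+54+51+65+112+217+93 = 879 → 03 6f.
Outer input = (K'⊕opad) ∥ inner = 5e df 5c 5c ∥ 03 6f.
Outer hash (tag): sum = 94+223+92+92+3+111 = 615 → 02 67.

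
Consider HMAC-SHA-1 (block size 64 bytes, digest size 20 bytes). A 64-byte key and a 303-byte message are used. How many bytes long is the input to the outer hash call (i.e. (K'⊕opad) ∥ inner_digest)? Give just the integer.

84

Key is 64 ≤ 64 bytes, zero-padded: |K'| = 64.
Outer input = (K'⊕opad) ∥ H(inner) → 64 + 20 = 84 bytes.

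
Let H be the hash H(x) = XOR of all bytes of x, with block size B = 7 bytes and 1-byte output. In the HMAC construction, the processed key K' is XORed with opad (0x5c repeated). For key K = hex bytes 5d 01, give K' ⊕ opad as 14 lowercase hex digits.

015d5c5c5c5c5c

Key hex bytes 5d 01 is 2 bytes ≤ B = 7; zero-pad to 7 bytes: K' = 5d 01 00 00 00 00 00.
XOR each byte with 0x5c: 5d⊕5c=01, 01⊕5c=5d, 00⊕5c=5c, 00⊕5c=5c, 00⊕5c=5c, 00⊕5c=5c, 00⊕5c=5c.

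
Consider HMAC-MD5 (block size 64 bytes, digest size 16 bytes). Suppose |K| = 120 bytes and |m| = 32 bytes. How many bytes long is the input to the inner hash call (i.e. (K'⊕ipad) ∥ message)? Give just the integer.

Key is 120 > 64 bytes, so it is hashed to 16 bytes then zero-padded to 64: |K'| = 64.
Inner input = (K'⊕ipad) ∥ m → 64 + 32 = 96 bytes.

96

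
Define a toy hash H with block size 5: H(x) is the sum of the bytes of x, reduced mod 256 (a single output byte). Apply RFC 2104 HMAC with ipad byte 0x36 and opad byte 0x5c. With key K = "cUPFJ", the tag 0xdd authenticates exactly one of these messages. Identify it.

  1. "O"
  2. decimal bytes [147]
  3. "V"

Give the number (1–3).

Key "cUPFJ" = 63 55 50 46 4a is exactly B = 5 bytes: K' = 63 55 50 46 4a.
K' ⊕ ipad = 55 63 66 70 7c; K' ⊕ opad = 3f 09 0c 1a 16.
m1: inner = H(55 63 66 70 7c 4f) = 59; tag = H(3f 09 0c 1a 16 59) = dd ← matches
m2: inner = H(55 63 66 70 7c 93) = 9d; tag = H(3f 09 0c 1a 16 9d) = 21
m3: inner = H(55 63 66 70 7c 56) = 60; tag = H(3f 09 0c 1a 16 60) = e4

1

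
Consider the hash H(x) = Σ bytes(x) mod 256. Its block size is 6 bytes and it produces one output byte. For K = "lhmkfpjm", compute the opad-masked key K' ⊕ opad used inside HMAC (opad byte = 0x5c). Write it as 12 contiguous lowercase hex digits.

Key "lhmkfpjm" = 6c 68 6d 6b 66 70 6a 6d is 8 bytes > B = 6, so hash it first: H(key) = 59, then zero-pad to 6 bytes: K' = 59 00 00 00 00 00.
XOR each byte with 0x5c: 59⊕5c=05, 00⊕5c=5c, 00⊕5c=5c, 00⊕5c=5c, 00⊕5c=5c, 00⊕5c=5c.

055c5c5c5c5c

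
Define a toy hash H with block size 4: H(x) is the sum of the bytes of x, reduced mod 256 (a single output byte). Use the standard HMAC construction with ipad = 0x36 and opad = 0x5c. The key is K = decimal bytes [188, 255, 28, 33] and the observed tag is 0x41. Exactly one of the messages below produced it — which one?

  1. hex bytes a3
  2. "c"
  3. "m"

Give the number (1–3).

3

Key decimal bytes [188, 255, 28, 33] = bc ff 1c 21 is exactly B = 4 bytes: K' = bc ff 1c 21.
K' ⊕ ipad = 8a c9 2a 17; K' ⊕ opad = e0 a3 40 7d.
m1: inner = H(8a c9 2a 17 a3) = 37; tag = H(e0 a3 40 7d 37) = 77
m2: inner = H(8a c9 2a 17 63) = f7; tag = H(e0 a3 40 7d f7) = 37
m3: inner = H(8a c9 2a 17 6d) = 01; tag = H(e0 a3 40 7d 01) = 41 ← matches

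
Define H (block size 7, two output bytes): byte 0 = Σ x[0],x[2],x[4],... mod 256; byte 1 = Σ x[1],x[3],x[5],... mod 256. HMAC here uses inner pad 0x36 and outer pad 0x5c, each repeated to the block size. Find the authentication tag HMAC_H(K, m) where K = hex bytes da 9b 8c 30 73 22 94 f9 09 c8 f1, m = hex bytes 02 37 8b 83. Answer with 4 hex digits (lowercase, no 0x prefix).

Key hex bytes da 9b 8c 30 73 22 94 f9 09 c8 f1 is 11 bytes > B = 7, so hash it first: H(key) = 67 ae, then zero-pad to 7 bytes: K' = 67 ae 00 00 00 00 00.
K' ⊕ ipad = 51 98 36 36 36 36 36.  K' ⊕ opad = 3b f2 5c 5c 5c 5c 5c.
Inner input = (K'⊕ipad) ∥ m = 51 98 36 36 36 36 36 ∥ 02 37 8b 83.
Inner hash: even-index sum = 429 mod 256 = 173; odd-index sum = 401 mod 256 = 145 → ad 91.
Outer input = (K'⊕opad) ∥ inner = 3b f2 5c 5c 5c 5c 5c ∥ ad 91.
Outer hash (tag): even-index sum = 480 mod 256 = 224; odd-index sum = 599 mod 256 = 87 → e0 57.

e057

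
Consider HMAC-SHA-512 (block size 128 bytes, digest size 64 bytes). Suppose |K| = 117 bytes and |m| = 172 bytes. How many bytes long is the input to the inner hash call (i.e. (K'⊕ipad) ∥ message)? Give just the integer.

Key is 117 ≤ 128 bytes, zero-padded: |K'| = 128.
Inner input = (K'⊕ipad) ∥ m → 128 + 172 = 300 bytes.

300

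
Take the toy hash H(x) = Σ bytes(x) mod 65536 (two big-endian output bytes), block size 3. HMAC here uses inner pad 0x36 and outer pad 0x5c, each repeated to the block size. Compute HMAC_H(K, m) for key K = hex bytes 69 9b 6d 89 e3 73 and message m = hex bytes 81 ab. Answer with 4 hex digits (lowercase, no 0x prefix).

01c5

Key hex bytes 69 9b 6d 89 e3 73 is 6 bytes > B = 3, so hash it first: H(key) = 03 50, then zero-pad to 3 bytes: K' = 03 50 00.
K' ⊕ ipad = 35 66 36.  K' ⊕ opad = 5f 0c 5c.
Inner input = (K'⊕ipad) ∥ m = 35 66 36 ∥ 81 ab.
Inner hash: sum = 53+102+54+129+171 = 509 → 01 fd.
Outer input = (K'⊕opad) ∥ inner = 5f 0c 5c ∥ 01 fd.
Outer hash (tag): sum = 95+12+92+1+253 = 453 → 01 c5.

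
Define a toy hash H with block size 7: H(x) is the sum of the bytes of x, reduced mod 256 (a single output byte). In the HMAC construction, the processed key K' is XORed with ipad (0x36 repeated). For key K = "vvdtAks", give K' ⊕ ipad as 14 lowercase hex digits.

Key "vvdtAks" = 76 76 64 74 41 6b 73 is exactly B = 7 bytes: K' = 76 76 64 74 41 6b 73.
XOR each byte with 0x36: 76⊕36=40, 76⊕36=40, 64⊕36=52, 74⊕36=42, 41⊕36=77, 6b⊕36=5d, 73⊕36=45.

40405242775d45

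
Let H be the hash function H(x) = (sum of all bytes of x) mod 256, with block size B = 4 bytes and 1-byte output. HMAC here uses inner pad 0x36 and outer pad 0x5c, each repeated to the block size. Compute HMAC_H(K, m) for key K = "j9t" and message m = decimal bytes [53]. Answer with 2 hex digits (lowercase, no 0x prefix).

Key "j9t" = 6a 39 74 is 3 bytes ≤ B = 4; zero-pad to 4 bytes: K' = 6a 39 74 00.
K' ⊕ ipad = 5c 0f 42 36.  K' ⊕ opad = 36 65 28 5c.
Inner input = (K'⊕ipad) ∥ m = 5c 0f 42 36 ∥ 35.
Inner hash: sum = 92+15+66+54+53 = 280; mod 256 = 24 → 18.
Outer input = (K'⊕opad) ∥ inner = 36 65 28 5c ∥ 18.
Outer hash (tag): sum = 54+101+40+92+24 = 311; mod 256 = 55 → 37.

37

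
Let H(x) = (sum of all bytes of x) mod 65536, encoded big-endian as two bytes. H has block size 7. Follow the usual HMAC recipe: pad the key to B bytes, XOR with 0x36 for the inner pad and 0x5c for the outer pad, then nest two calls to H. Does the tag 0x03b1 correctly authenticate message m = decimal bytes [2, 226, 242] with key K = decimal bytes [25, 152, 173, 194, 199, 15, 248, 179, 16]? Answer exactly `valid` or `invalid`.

valid

Key decimal bytes [25, 152, 173, 194, 199, 15, 248, 179, 16] = 19 98 ad c2 c7 0f f8 b3 10 is 9 bytes > B = 7, so hash it first: H(key) = 04 b1, then zero-pad to 7 bytes: K' = 04 b1 00 00 00 00 00.
K' ⊕ ipad = 32 87 36 36 36 36 36; K' ⊕ opad = 58 ed 5c 5c 5c 5c 5c.
Inner hash: sum = 50+135+54+54+54+54+54+2+226+242 = 925 → 03 9d.
Outer hash (recomputed tag): sum = 88+237+92+92+92+92+92+3+157 = 945 → 03 b1.
Recomputed tag = 03b1; claimed = 03b1 → match.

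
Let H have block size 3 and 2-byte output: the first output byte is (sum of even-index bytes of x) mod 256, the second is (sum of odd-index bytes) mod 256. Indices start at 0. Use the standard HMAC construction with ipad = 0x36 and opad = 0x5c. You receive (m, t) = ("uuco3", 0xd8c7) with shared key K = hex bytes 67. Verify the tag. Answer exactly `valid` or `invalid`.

valid

Key hex bytes 67 is 1 byte ≤ B = 3; zero-pad to 3 bytes: K' = 67 00 00.
K' ⊕ ipad = 51 36 36; K' ⊕ opad = 3b 5c 5c.
Inner hash: even-index sum = 363 mod 256 = 107; odd-index sum = 321 mod 256 = 65 → 6b 41.
Outer hash (recomputed tag): even-index sum = 216 mod 256 = 216; odd-index sum = 199 mod 256 = 199 → d8 c7.
Recomputed tag = d8c7; claimed = d8c7 → match.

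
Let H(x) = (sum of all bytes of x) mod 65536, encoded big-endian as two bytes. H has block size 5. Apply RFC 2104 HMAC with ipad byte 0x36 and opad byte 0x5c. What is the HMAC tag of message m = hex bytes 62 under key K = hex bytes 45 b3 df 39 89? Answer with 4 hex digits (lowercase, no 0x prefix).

02d9

Key hex bytes 45 b3 df 39 89 is exactly B = 5 bytes: K' = 45 b3 df 39 89.
K' ⊕ ipad = 73 85 e9 0f bf.  K' ⊕ opad = 19 ef 83 65 d5.
Inner input = (K'⊕ipad) ∥ m = 73 85 e9 0f bf ∥ 62.
Inner hash: sum = 115+133+233+15+191+98 = 785 → 03 11.
Outer input = (K'⊕opad) ∥ inner = 19 ef 83 65 d5 ∥ 03 11.
Outer hash (tag): sum = 25+239+131+101+213+3+17 = 729 → 02 d9.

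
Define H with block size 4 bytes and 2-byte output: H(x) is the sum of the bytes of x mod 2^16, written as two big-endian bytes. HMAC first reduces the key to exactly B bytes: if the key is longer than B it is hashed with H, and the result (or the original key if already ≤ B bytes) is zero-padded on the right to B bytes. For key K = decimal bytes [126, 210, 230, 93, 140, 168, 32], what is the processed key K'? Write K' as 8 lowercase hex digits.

03e70000

|K| = 7 > B = 4, so first hash the key.
H(K): sum = 126+210+230+93+140+168+32 = 999 → 03 e7.
Zero-pad H(K) = 03 e7 to 4 bytes: K' = 03 e7 00 00.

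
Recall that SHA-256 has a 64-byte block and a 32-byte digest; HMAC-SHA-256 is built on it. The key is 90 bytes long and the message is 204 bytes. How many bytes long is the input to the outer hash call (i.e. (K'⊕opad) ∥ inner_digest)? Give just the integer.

Key is 90 > 64 bytes, so it is hashed to 32 bytes then zero-padded to 64: |K'| = 64.
Outer input = (K'⊕opad) ∥ H(inner) → 64 + 32 = 96 bytes.

96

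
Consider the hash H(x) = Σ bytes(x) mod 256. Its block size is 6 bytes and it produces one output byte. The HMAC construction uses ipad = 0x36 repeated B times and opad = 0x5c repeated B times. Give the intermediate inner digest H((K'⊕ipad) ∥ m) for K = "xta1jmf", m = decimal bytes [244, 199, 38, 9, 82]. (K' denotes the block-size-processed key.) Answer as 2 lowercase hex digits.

d7

Key "xta1jmf" = 78 74 61 31 6a 6d 66 is 7 bytes > B = 6, so hash it first: H(key) = bb, then zero-pad to 6 bytes: K' = bb 00 00 00 00 00.
K' ⊕ ipad = 8d 36 36 36 36 36.
Inner input = 8d 36 36 36 36 36 ∥ f4 c7 26 09 52.
Inner hash: sum = 141+54+54+54+54+54+244+199+38+9+82 = 983; mod 256 = 215 → d7.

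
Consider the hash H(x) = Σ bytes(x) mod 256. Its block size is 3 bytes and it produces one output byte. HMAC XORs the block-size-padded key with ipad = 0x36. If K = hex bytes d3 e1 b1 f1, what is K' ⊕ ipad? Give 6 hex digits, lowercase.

Key hex bytes d3 e1 b1 f1 is 4 bytes > B = 3, so hash it first: H(key) = 56, then zero-pad to 3 bytes: K' = 56 00 00.
XOR each byte with 0x36: 56⊕36=60, 00⊕36=36, 00⊕36=36.

603636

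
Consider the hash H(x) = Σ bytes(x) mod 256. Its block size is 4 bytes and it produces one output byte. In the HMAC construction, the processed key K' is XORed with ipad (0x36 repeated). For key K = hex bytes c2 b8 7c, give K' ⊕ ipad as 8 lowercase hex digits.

Key hex bytes c2 b8 7c is 3 bytes ≤ B = 4; zero-pad to 4 bytes: K' = c2 b8 7c 00.
XOR each byte with 0x36: c2⊕36=f4, b8⊕36=8e, 7c⊕36=4a, 00⊕36=36.

f48e4a36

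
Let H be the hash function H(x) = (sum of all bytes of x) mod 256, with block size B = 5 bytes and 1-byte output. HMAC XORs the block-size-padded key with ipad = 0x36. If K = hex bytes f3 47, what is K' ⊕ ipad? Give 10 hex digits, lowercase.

c571363636

Key hex bytes f3 47 is 2 bytes ≤ B = 5; zero-pad to 5 bytes: K' = f3 47 00 00 00.
XOR each byte with 0x36: f3⊕36=c5, 47⊕36=71, 00⊕36=36, 00⊕36=36, 00⊕36=36.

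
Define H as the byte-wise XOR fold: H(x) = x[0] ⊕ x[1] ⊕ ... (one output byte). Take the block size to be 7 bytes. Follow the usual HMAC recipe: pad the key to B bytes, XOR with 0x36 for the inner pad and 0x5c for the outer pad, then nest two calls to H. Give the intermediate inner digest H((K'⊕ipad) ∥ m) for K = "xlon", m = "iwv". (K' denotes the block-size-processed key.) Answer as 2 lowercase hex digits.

4b

Key "xlon" = 78 6c 6f 6e is 4 bytes ≤ B = 7; zero-pad to 7 bytes: K' = 78 6c 6f 6e 00 00 00.
K' ⊕ ipad = 4e 5a 59 58 36 36 36.
Inner input = 4e 5a 59 58 36 36 36 ∥ 69 77 76.
Inner hash: XOR 4e⊕5a⊕59⊕58⊕36⊕36⊕36⊕69⊕77⊕76 = 4b.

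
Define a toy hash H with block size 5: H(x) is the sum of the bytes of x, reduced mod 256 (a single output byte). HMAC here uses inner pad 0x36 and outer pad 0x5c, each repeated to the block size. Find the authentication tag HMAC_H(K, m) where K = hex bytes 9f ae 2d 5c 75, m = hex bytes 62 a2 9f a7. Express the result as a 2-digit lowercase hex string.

a2

Key hex bytes 9f ae 2d 5c 75 is exactly B = 5 bytes: K' = 9f ae 2d 5c 75.
K' ⊕ ipad = a9 98 1b 6a 43.  K' ⊕ opad = c3 f2 71 00 29.
Inner input = (K'⊕ipad) ∥ m = a9 98 1b 6a 43 ∥ 62 a2 9f a7.
Inner hash: sum = 169+152+27+106+67+98+162+159+167 = 1107; mod 256 = 83 → 53.
Outer input = (K'⊕opad) ∥ inner = c3 f2 71 00 29 ∥ 53.
Outer hash (tag): sum = 195+242+113+0+41+83 = 674; mod 256 = 162 → a2.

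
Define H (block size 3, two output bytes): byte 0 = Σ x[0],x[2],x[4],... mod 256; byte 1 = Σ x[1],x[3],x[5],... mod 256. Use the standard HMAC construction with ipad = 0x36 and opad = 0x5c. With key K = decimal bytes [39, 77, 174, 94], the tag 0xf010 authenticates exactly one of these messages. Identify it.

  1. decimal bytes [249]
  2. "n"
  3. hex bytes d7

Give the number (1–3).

Key decimal bytes [39, 77, 174, 94] = 27 4d ae 5e is 4 bytes > B = 3, so hash it first: H(key) = d5 ab, then zero-pad to 3 bytes: K' = d5 ab 00.
K' ⊕ ipad = e3 9d 36; K' ⊕ opad = 89 f7 5c.
m1: inner = H(e3 9d 36 f9) = 19 96; tag = H(89 f7 5c 19 96) = 7b10
m2: inner = H(e3 9d 36 6e) = 19 0b; tag = H(89 f7 5c 19 0b) = f010 ← matches
m3: inner = H(e3 9d 36 d7) = 19 74; tag = H(89 f7 5c 19 74) = 5910

2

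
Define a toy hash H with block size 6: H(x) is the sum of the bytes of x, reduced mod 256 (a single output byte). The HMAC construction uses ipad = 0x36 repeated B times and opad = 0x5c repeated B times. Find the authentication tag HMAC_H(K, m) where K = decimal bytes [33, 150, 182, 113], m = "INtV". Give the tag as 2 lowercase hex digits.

61

Key decimal bytes [33, 150, 182, 113] = 21 96 b6 71 is 4 bytes ≤ B = 6; zero-pad to 6 bytes: K' = 21 96 b6 71 00 00.
K' ⊕ ipad = 17 a0 80 47 36 36.  K' ⊕ opad = 7d ca ea 2d 5c 5c.
Inner input = (K'⊕ipad) ∥ m = 17 a0 80 47 36 36 ∥ 49 4e 74 56.
Inner hash: sum = 23+160+128+71+54+54+73+78+116+86 = 843; mod 256 = 75 → 4b.
Outer input = (K'⊕opad) ∥ inner = 7d ca ea 2d 5c 5c ∥ 4b.
Outer hash (tag): sum = 125+202+234+45+92+92+75 = 865; mod 256 = 97 → 61.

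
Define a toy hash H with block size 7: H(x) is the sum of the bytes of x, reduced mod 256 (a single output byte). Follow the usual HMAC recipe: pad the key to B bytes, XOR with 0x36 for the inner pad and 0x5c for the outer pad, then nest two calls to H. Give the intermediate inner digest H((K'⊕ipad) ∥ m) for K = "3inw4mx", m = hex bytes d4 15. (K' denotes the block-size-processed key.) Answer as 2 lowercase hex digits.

Key "3inw4mx" = 33 69 6e 77 34 6d 78 is exactly B = 7 bytes: K' = 33 69 6e 77 34 6d 78.
K' ⊕ ipad = 05 5f 58 41 02 5b 4e.
Inner input = 05 5f 58 41 02 5b 4e ∥ d4 15.
Inner hash: sum = 5+95+88+65+2+91+78+212+21 = 657; mod 256 = 145 → 91.

91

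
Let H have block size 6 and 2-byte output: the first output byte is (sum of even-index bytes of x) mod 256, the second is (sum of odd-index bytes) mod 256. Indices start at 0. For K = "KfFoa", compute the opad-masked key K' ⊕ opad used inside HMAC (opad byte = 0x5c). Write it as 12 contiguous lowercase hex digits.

173a1a333d5c

Key "KfFoa" = 4b 66 46 6f 61 is 5 bytes ≤ B = 6; zero-pad to 6 bytes: K' = 4b 66 46 6f 61 00.
XOR each byte with 0x5c: 4b⊕5c=17, 66⊕5c=3a, 46⊕5c=1a, 6f⊕5c=33, 61⊕5c=3d, 00⊕5c=5c.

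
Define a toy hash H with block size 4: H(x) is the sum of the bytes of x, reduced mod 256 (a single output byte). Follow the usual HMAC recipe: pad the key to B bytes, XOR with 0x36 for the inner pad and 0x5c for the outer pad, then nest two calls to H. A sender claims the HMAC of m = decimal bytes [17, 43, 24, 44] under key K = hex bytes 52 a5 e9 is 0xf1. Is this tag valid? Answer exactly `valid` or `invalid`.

invalid

Key hex bytes 52 a5 e9 is 3 bytes ≤ B = 4; zero-pad to 4 bytes: K' = 52 a5 e9 00.
K' ⊕ ipad = 64 93 df 36; K' ⊕ opad = 0e f9 b5 5c.
Inner hash: sum = 100+147+223+54+17+43+24+44 = 652; mod 256 = 140 → 8c.
Outer hash (recomputed tag): sum = 14+249+181+92+140 = 676; mod 256 = 164 → a4.
Recomputed tag = a4; claimed = f1 → mismatch.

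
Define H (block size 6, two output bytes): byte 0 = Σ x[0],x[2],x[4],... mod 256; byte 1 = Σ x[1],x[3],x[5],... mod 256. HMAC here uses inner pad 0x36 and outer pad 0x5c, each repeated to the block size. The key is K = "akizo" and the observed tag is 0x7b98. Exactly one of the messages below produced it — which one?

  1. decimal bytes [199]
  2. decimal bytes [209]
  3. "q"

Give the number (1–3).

1

Key "akizo" = 61 6b 69 7a 6f is 5 bytes ≤ B = 6; zero-pad to 6 bytes: K' = 61 6b 69 7a 6f 00.
K' ⊕ ipad = 57 5d 5f 4c 59 36; K' ⊕ opad = 3d 37 35 26 33 5c.
m1: inner = H(57 5d 5f 4c 59 36 c7) = d6 df; tag = H(3d 37 35 26 33 5c d6 df) = 7b98 ← matches
m2: inner = H(57 5d 5f 4c 59 36 d1) = e0 df; tag = H(3d 37 35 26 33 5c e0 df) = 8598
m3: inner = H(57 5d 5f 4c 59 36 71) = 80 df; tag = H(3d 37 35 26 33 5c 80 df) = 2598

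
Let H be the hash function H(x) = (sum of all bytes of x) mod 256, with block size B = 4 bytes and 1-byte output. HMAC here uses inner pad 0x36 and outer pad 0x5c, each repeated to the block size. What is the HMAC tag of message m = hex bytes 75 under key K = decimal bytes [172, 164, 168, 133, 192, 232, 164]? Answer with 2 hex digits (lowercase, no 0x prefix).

Key decimal bytes [172, 164, 168, 133, 192, 232, 164] = ac a4 a8 85 c0 e8 a4 is 7 bytes > B = 4, so hash it first: H(key) = c9, then zero-pad to 4 bytes: K' = c9 00 00 00.
K' ⊕ ipad = ff 36 36 36.  K' ⊕ opad = 95 5c 5c 5c.
Inner input = (K'⊕ipad) ∥ m = ff 36 36 36 ∥ 75.
Inner hash: sum = 255+54+54+54+117 = 534; mod 256 = 22 → 16.
Outer input = (K'⊕opad) ∥ inner = 95 5c 5c 5c ∥ 16.
Outer hash (tag): sum = 149+92+92+92+22 = 447; mod 256 = 191 → bf.

bf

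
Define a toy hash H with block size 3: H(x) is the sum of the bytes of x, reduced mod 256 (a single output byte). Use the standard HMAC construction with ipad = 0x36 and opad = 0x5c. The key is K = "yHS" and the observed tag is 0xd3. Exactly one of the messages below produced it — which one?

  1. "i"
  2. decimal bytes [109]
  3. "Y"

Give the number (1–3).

3

Key "yHS" = 79 48 53 is exactly B = 3 bytes: K' = 79 48 53.
K' ⊕ ipad = 4f 7e 65; K' ⊕ opad = 25 14 0f.
m1: inner = H(4f 7e 65 69) = 9b; tag = H(25 14 0f 9b) = e3
m2: inner = H(4f 7e 65 6d) = 9f; tag = H(25 14 0f 9f) = e7
m3: inner = H(4f 7e 65 59) = 8b; tag = H(25 14 0f 8b) = d3 ← matches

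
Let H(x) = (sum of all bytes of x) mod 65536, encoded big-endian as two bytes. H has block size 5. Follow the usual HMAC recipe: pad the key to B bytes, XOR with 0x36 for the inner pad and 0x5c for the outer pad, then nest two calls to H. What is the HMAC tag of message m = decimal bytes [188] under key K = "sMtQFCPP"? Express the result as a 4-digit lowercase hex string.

Key "sMtQFCPP" = 73 4d 74 51 46 43 50 50 is 8 bytes > B = 5, so hash it first: H(key) = 02 ae, then zero-pad to 5 bytes: K' = 02 ae 00 00 00.
K' ⊕ ipad = 34 98 36 36 36.  K' ⊕ opad = 5e f2 5c 5c 5c.
Inner input = (K'⊕ipad) ∥ m = 34 98 36 36 36 ∥ bc.
Inner hash: sum = 52+152+54+54+54+188 = 554 → 02 2a.
Outer input = (K'⊕opad) ∥ inner = 5e f2 5c 5c 5c ∥ 02 2a.
Outer hash (tag): sum = 94+242+92+92+92+2+42 = 656 → 02 90.

0290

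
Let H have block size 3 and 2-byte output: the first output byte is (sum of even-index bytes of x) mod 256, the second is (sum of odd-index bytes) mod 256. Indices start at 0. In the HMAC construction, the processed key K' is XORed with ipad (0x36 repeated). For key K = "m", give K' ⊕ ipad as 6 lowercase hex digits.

Key "m" = 6d is 1 byte ≤ B = 3; zero-pad to 3 bytes: K' = 6d 00 00.
XOR each byte with 0x36: 6d⊕36=5b, 00⊕36=36, 00⊕36=36.

5b3636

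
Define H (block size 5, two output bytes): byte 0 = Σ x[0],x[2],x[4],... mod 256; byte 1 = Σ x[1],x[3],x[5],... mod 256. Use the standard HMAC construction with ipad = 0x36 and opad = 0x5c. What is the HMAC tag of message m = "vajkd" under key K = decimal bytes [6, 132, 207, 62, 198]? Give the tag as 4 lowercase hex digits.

Key decimal bytes [6, 132, 207, 62, 198] = 06 84 cf 3e c6 is exactly B = 5 bytes: K' = 06 84 cf 3e c6.
K' ⊕ ipad = 30 b2 f9 08 f0.  K' ⊕ opad = 5a d8 93 62 9a.
Inner input = (K'⊕ipad) ∥ m = 30 b2 f9 08 f0 ∥ 76 61 6a 6b 64.
Inner hash: even-index sum = 741 mod 256 = 229; odd-index sum = 510 mod 256 = 254 → e5 fe.
Outer input = (K'⊕opad) ∥ inner = 5a d8 93 62 9a ∥ e5 fe.
Outer hash (tag): even-index sum = 645 mod 256 = 133; odd-index sum = 543 mod 256 = 31 → 85 1f.

851f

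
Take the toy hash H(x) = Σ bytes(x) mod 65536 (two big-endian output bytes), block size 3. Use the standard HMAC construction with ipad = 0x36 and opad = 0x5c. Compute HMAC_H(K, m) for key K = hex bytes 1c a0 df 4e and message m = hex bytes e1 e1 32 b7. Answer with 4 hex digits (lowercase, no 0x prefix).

Key hex bytes 1c a0 df 4e is 4 bytes > B = 3, so hash it first: H(key) = 01 e9, then zero-pad to 3 bytes: K' = 01 e9 00.
K' ⊕ ipad = 37 df 36.  K' ⊕ opad = 5d b5 5c.
Inner input = (K'⊕ipad) ∥ m = 37 df 36 ∥ e1 e1 32 b7.
Inner hash: sum = 55+223+54+225+225+50+183 = 1015 → 03 f7.
Outer input = (K'⊕opad) ∥ inner = 5d b5 5c ∥ 03 f7.
Outer hash (tag): sum = 93+181+92+3+247 = 616 → 02 68.

0268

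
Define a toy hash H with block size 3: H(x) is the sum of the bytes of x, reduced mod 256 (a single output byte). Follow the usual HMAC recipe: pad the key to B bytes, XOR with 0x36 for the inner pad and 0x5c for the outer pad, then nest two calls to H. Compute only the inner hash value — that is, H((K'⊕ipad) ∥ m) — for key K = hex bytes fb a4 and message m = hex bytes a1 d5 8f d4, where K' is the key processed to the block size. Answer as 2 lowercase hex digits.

Key hex bytes fb a4 is 2 bytes ≤ B = 3; zero-pad to 3 bytes: K' = fb a4 00.
K' ⊕ ipad = cd 92 36.
Inner input = cd 92 36 ∥ a1 d5 8f d4.
Inner hash: sum = 205+146+54+161+213+143+212 = 1134; mod 256 = 110 → 6e.

6e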